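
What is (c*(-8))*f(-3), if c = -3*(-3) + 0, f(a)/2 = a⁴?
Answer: -11664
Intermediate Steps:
f(a) = 2*a⁴
c = 9 (c = 9 + 0 = 9)
(c*(-8))*f(-3) = (9*(-8))*(2*(-3)⁴) = -144*81 = -72*162 = -11664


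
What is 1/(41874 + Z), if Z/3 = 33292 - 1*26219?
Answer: 1/63093 ≈ 1.5850e-5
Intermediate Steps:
Z = 21219 (Z = 3*(33292 - 1*26219) = 3*(33292 - 26219) = 3*7073 = 21219)
1/(41874 + Z) = 1/(41874 + 21219) = 1/63093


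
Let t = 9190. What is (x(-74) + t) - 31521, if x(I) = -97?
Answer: -22428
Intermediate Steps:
(x(-74) + t) - 31521 = (-97 + 9190) - 31521 = 9093 - 31521 = -22428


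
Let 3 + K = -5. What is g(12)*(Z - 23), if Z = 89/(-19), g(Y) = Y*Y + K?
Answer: -71536/19 ≈ -3765.1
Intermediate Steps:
K = -8 (K = -3 - 5 = -8)
g(Y) = -8 + Y**2 (g(Y) = Y*Y - 8 = Y**2 - 8 = -8 + Y**2)
Z = -89/19 (Z = 89*(-1/19) = -89/19 ≈ -4.6842)
g(12)*(Z - 23) = (-8 + 12**2)*(-89/19 - 23) = (-8 + 144)*(-526/19) = 136*(-526/19) = -71536/19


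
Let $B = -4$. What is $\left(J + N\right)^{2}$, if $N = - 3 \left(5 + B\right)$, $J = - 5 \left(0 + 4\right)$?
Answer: $529$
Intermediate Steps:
$J = -20$ ($J = \left(-5\right) 4 = -20$)
$N = -3$ ($N = - 3 \left(5 - 4\right) = \left(-3\right) 1 = -3$)
$\left(J + N\right)^{2} = \left(-20 - 3\right)^{2} = \left(-23\right)^{2} = 529$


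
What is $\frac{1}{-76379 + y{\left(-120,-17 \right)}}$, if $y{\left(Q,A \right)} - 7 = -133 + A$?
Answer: $- \frac{1}{76522} \approx -1.3068 \cdot 10^{-5}$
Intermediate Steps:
$y{\left(Q,A \right)} = -126 + A$ ($y{\left(Q,A \right)} = 7 + \left(-133 + A\right) = -126 + A$)
$\frac{1}{-76379 + y{\left(-120,-17 \right)}} = \frac{1}{-76379 - 143} = \frac{1}{-76522} = - \frac{1}{76522}$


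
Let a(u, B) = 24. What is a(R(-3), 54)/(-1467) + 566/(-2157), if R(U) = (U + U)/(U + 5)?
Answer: -32670/117197 ≈ -0.27876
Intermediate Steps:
R(U) = 2*U/(5 + U) (R(U) = (2*U)/(5 + U) = 2*U/(5 + U))
a(R(-3), 54)/(-1467) + 566/(-2157) = 24/(-1467) + 566/(-2157) = 24*(-1/1467) + 566*(-1/2157) = -8/489 - 566/2157 = -32670/117197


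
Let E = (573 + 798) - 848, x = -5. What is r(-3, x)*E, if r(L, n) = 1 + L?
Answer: -1046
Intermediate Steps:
E = 523 (E = 1371 - 848 = 523)
r(-3, x)*E = (1 - 3)*523 = -2*523 = -1046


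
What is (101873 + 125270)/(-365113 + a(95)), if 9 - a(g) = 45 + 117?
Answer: -227143/365266 ≈ -0.62186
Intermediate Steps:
a(g) = -153 (a(g) = 9 - (45 + 117) = 9 - 1*162 = 9 - 162 = -153)
(101873 + 125270)/(-365113 + a(95)) = (101873 + 125270)/(-365113 - 153) = 227143/(-365266) = 227143*(-1/365266) = -227143/365266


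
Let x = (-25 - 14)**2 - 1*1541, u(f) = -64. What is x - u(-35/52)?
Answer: 44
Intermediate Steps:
x = -20 (x = (-39)**2 - 1541 = 1521 - 1541 = -20)
x - u(-35/52) = -20 - 1*(-64) = -20 + 64 = 44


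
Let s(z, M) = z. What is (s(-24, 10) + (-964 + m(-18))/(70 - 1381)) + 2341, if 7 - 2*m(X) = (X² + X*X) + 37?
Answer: 3038890/1311 ≈ 2318.0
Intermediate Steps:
m(X) = -15 - X² (m(X) = 7/2 - ((X² + X*X) + 37)/2 = 7/2 - ((X² + X²) + 37)/2 = 7/2 - (2*X² + 37)/2 = 7/2 - (37 + 2*X²)/2 = 7/2 + (-37/2 - X²) = -15 - X²)
(s(-24, 10) + (-964 + m(-18))/(70 - 1381)) + 2341 = (-24 + (-964 + (-15 - 1*(-18)²))/(70 - 1381)) + 2341 = (-24 + (-964 + (-15 - 1*324))/(-1311)) + 2341 = (-24 + (-964 + (-15 - 324))*(-1/1311)) + 2341 = (-24 + (-964 - 339)*(-1/1311)) + 2341 = (-24 - 1303*(-1/1311)) + 2341 = (-24 + 1303/1311) + 2341 = -30161/1311 + 2341 = 3038890/1311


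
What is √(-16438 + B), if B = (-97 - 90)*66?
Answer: 2*I*√7195 ≈ 169.65*I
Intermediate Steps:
B = -12342 (B = -187*66 = -12342)
√(-16438 + B) = √(-16438 - 12342) = √(-28780) = 2*I*√7195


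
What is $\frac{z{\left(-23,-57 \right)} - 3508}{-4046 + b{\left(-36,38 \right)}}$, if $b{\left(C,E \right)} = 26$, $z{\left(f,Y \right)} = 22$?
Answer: $\frac{581}{670} \approx 0.86716$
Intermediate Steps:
$\frac{z{\left(-23,-57 \right)} - 3508}{-4046 + b{\left(-36,38 \right)}} = \frac{22 - 3508}{-4046 + 26} = - \frac{3486}{-4020} = \left(-3486\right) \left(- \frac{1}{4020}\right) = \frac{581}{670}$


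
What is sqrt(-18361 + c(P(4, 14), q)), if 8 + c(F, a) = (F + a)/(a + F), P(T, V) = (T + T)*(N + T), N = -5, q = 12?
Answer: 8*I*sqrt(287) ≈ 135.53*I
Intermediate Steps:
P(T, V) = 2*T*(-5 + T) (P(T, V) = (T + T)*(-5 + T) = (2*T)*(-5 + T) = 2*T*(-5 + T))
c(F, a) = -7 (c(F, a) = -8 + (F + a)/(a + F) = -8 + (F + a)/(F + a) = -8 + 1 = -7)
sqrt(-18361 + c(P(4, 14), q)) = sqrt(-18361 - 7) = sqrt(-18368) = 8*I*sqrt(287)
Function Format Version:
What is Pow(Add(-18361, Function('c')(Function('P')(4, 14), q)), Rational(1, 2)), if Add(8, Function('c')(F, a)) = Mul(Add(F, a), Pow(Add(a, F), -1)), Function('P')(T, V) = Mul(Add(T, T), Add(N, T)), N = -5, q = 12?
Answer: Mul(8, I, Pow(287, Rational(1, 2))) ≈ Mul(135.53, I)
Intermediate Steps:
Function('P')(T, V) = Mul(2, T, Add(-5, T)) (Function('P')(T, V) = Mul(Add(T, T), Add(-5, T)) = Mul(Mul(2, T), Add(-5, T)) = Mul(2, T, Add(-5, T)))
Function('c')(F, a) = -7 (Function('c')(F, a) = Add(-8, Mul(Add(F, a), Pow(Add(a, F), -1))) = Add(-8, Mul(Add(F, a), Pow(Add(F, a), -1))) = Add(-8, 1) = -7)
Pow(Add(-18361, Function('c')(Function('P')(4, 14), q)), Rational(1, 2)) = Pow(Add(-18361, -7), Rational(1, 2)) = Pow(-18368, Rational(1, 2)) = Mul(8, I, Pow(287, Rational(1, 2)))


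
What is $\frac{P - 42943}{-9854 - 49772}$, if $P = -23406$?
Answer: $\frac{66349}{59626} \approx 1.1128$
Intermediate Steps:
$\frac{P - 42943}{-9854 - 49772} = \frac{-23406 - 42943}{-9854 - 49772} = - \frac{66349}{-59626} = \left(-66349\right) \left(- \frac{1}{59626}\right) = \frac{66349}{59626}$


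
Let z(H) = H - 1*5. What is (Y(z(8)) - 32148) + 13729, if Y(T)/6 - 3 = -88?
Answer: -18929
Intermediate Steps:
z(H) = -5 + H (z(H) = H - 5 = -5 + H)
Y(T) = -510 (Y(T) = 18 + 6*(-88) = 18 - 528 = -510)
(Y(z(8)) - 32148) + 13729 = (-510 - 32148) + 13729 = -32658 + 13729 = -18929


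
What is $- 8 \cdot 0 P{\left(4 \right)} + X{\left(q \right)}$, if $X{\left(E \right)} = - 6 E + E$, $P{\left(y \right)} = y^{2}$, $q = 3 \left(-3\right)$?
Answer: $45$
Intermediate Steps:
$q = -9$
$X{\left(E \right)} = - 5 E$
$- 8 \cdot 0 P{\left(4 \right)} + X{\left(q \right)} = - 8 \cdot 0 \cdot 4^{2} - -45 = - 8 \cdot 0 \cdot 16 + 45 = \left(-8\right) 0 + 45 = 0 + 45 = 45$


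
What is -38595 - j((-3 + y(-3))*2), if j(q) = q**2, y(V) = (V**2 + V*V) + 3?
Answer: -39891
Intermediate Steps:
y(V) = 3 + 2*V**2 (y(V) = (V**2 + V**2) + 3 = 2*V**2 + 3 = 3 + 2*V**2)
-38595 - j((-3 + y(-3))*2) = -38595 - ((-3 + (3 + 2*(-3)**2))*2)**2 = -38595 - ((-3 + (3 + 2*9))*2)**2 = -38595 - ((-3 + (3 + 18))*2)**2 = -38595 - ((-3 + 21)*2)**2 = -38595 - (18*2)**2 = -38595 - 1*36**2 = -38595 - 1*1296 = -38595 - 1296 = -39891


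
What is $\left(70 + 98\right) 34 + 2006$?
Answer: $7718$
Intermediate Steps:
$\left(70 + 98\right) 34 + 2006 = 168 \cdot 34 + 2006 = 5712 + 2006 = 7718$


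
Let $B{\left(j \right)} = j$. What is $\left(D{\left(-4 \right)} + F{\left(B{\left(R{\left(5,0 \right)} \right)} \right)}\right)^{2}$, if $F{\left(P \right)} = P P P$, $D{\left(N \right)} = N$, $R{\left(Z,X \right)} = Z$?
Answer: $14641$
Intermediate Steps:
$F{\left(P \right)} = P^{3}$ ($F{\left(P \right)} = P^{2} P = P^{3}$)
$\left(D{\left(-4 \right)} + F{\left(B{\left(R{\left(5,0 \right)} \right)} \right)}\right)^{2} = \left(-4 + 5^{3}\right)^{2} = \left(-4 + 125\right)^{2} = 121^{2} = 14641$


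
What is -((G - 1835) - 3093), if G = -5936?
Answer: 10864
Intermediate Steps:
-((G - 1835) - 3093) = -((-5936 - 1835) - 3093) = -(-7771 - 3093) = -1*(-10864) = 10864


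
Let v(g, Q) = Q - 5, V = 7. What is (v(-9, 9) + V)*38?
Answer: 418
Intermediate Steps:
v(g, Q) = -5 + Q
(v(-9, 9) + V)*38 = ((-5 + 9) + 7)*38 = (4 + 7)*38 = 11*38 = 418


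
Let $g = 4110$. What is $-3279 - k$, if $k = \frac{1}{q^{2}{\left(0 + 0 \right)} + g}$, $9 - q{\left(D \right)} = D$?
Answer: $- \frac{13742290}{4191} \approx -3279.0$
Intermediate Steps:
$q{\left(D \right)} = 9 - D$
$k = \frac{1}{4191}$ ($k = \frac{1}{\left(9 - \left(0 + 0\right)\right)^{2} + 4110} = \frac{1}{\left(9 - 0\right)^{2} + 4110} = \frac{1}{\left(9 + 0\right)^{2} + 4110} = \frac{1}{9^{2} + 4110} = \frac{1}{81 + 4110} = \frac{1}{4191} \approx 0.00023861$)
$-3279 - k = -3279 - \frac{1}{4191} = - \frac{13742290}{4191}$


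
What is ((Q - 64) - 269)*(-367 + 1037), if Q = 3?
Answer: -221100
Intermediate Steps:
((Q - 64) - 269)*(-367 + 1037) = ((3 - 64) - 269)*(-367 + 1037) = (-61 - 269)*670 = -330*670 = -221100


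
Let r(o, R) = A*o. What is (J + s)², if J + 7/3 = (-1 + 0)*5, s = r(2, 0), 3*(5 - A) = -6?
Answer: 400/9 ≈ 44.444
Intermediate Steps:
A = 7 (A = 5 - ⅓*(-6) = 5 + 2 = 7)
r(o, R) = 7*o
s = 14 (s = 7*2 = 14)
J = -22/3 (J = -7/3 + (-1 + 0)*5 = -7/3 - 1*5 = -7/3 - 5 = -22/3 ≈ -7.3333)
(J + s)² = (-22/3 + 14)² = (20/3)² = 400/9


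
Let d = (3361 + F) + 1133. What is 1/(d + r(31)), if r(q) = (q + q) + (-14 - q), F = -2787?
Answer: 1/1724 ≈ 0.00058005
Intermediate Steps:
r(q) = -14 + q (r(q) = 2*q + (-14 - q) = -14 + q)
d = 1707 (d = (3361 - 2787) + 1133 = 574 + 1133 = 1707)
1/(d + r(31)) = 1/(1707 + (-14 + 31)) = 1/(1707 + 17) = 1/1724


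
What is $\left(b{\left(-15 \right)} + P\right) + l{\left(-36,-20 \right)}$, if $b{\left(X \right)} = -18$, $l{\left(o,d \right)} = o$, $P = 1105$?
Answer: $1051$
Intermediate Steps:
$\left(b{\left(-15 \right)} + P\right) + l{\left(-36,-20 \right)} = \left(-18 + 1105\right) - 36 = 1087 - 36 = 1051$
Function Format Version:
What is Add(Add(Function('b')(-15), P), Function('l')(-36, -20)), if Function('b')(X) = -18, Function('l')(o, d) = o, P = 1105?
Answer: 1051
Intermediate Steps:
Add(Add(Function('b')(-15), P), Function('l')(-36, -20)) = Add(Add(-18, 1105), -36) = Add(1087, -36) = 1051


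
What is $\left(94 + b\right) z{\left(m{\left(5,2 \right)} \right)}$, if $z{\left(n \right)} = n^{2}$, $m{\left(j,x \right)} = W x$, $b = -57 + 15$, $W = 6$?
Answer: $7488$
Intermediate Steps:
$b = -42$
$m{\left(j,x \right)} = 6 x$
$\left(94 + b\right) z{\left(m{\left(5,2 \right)} \right)} = \left(94 - 42\right) \left(6 \cdot 2\right)^{2} = 52 \cdot 12^{2} = 52 \cdot 144 = 7488$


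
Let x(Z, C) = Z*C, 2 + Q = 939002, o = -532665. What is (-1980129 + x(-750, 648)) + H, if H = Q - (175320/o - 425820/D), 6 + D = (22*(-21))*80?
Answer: -111370908688287/72927757 ≈ -1.5271e+6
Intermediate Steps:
D = -36966 (D = -6 + (22*(-21))*80 = -6 - 462*80 = -6 - 36960 = -36966)
Q = 939000 (Q = -2 + 939002 = 939000)
x(Z, C) = C*Z
H = 68478347754366/72927757 (H = 939000 - (175320/(-532665) - 425820/(-36966)) = 939000 - (175320*(-1/532665) - 425820*(-1/36966)) = 939000 - (-3896/11837 + 70970/6161) = 939000 - 1*816068634/72927757 = 939000 - 816068634/72927757 = 68478347754366/72927757 ≈ 9.3899e+5)
(-1980129 + x(-750, 648)) + H = (-1980129 + 648*(-750)) + 68478347754366/72927757 = (-1980129 - 486000) + 68478347754366/72927757 = -2466129 + 68478347754366/72927757 = -111370908688287/72927757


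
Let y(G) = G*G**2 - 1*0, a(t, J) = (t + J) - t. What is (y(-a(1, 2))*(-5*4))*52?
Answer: 8320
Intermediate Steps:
a(t, J) = J (a(t, J) = (J + t) - t = J)
y(G) = G**3 (y(G) = G**3 + 0 = G**3)
(y(-a(1, 2))*(-5*4))*52 = ((-1*2)**3*(-5*4))*52 = ((-2)**3*(-20))*52 = -8*(-20)*52 = 160*52 = 8320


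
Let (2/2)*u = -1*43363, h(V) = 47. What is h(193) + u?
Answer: -43316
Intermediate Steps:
u = -43363 (u = -1*43363 = -43363)
h(193) + u = 47 - 43363 = -43316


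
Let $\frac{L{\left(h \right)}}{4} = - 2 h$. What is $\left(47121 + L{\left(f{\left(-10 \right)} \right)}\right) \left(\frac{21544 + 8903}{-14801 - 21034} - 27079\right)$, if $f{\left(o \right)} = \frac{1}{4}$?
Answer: $- \frac{15241526575676}{11945} \approx -1.276 \cdot 10^{9}$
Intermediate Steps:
$f{\left(o \right)} = \frac{1}{4}$
$L{\left(h \right)} = - 8 h$ ($L{\left(h \right)} = 4 \left(- 2 h\right) = - 8 h$)
$\left(47121 + L{\left(f{\left(-10 \right)} \right)}\right) \left(\frac{21544 + 8903}{-14801 - 21034} - 27079\right) = \left(47121 - 2\right) \left(\frac{21544 + 8903}{-14801 - 21034} - 27079\right) = \left(47121 - 2\right) \left(\frac{30447}{-35835} - 27079\right) = 47119 \left(30447 \left(- \frac{1}{35835}\right) - 27079\right) = 47119 \left(- \frac{10149}{11945} - 27079\right) = 47119 \left(- \frac{323468804}{11945}\right) = - \frac{15241526575676}{11945}$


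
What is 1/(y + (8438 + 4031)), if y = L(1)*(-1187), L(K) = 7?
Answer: 1/4160 ≈ 0.00024038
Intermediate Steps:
y = -8309 (y = 7*(-1187) = -8309)
1/(y + (8438 + 4031)) = 1/(-8309 + (8438 + 4031)) = 1/(-8309 + 12469) = 1/4160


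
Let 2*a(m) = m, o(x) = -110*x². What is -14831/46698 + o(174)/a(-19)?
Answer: 311042020771/887262 ≈ 3.5056e+5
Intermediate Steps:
a(m) = m/2
-14831/46698 + o(174)/a(-19) = -14831/46698 + (-110*174²)/(((½)*(-19))) = -14831*1/46698 + (-110*30276)/(-19/2) = -14831/46698 - 3330360*(-2/19) = -14831/46698 + 6660720/19 = 311042020771/887262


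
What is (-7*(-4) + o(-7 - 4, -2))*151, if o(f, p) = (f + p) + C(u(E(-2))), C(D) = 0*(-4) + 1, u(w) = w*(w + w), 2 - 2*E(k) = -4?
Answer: 2416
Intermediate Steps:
E(k) = 3 (E(k) = 1 - ½*(-4) = 1 + 2 = 3)
u(w) = 2*w² (u(w) = w*(2*w) = 2*w²)
C(D) = 1 (C(D) = 0 + 1 = 1)
o(f, p) = 1 + f + p (o(f, p) = (f + p) + 1 = 1 + f + p)
(-7*(-4) + o(-7 - 4, -2))*151 = (-7*(-4) + (1 + (-7 - 4) - 2))*151 = (28 + (1 - 11 - 2))*151 = (28 - 12)*151 = 16*151 = 2416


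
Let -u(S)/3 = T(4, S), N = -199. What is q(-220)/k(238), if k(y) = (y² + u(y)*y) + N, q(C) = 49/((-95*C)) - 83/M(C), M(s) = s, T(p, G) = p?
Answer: 3967/560005050 ≈ 7.0839e-6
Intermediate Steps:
u(S) = -12 (u(S) = -3*4 = -12)
q(C) = -7934/(95*C) (q(C) = 49/((-95*C)) - 83/C = 49*(-1/(95*C)) - 83/C = -49/(95*C) - 83/C = -7934/(95*C))
k(y) = -199 + y² - 12*y (k(y) = (y² - 12*y) - 199 = -199 + y² - 12*y)
q(-220)/k(238) = (-7934/95/(-220))/(-199 + 238² - 12*238) = (-7934/95*(-1/220))/(-199 + 56644 - 2856) = (3967/10450)/53589 = (3967/10450)*(1/53589) = 3967/560005050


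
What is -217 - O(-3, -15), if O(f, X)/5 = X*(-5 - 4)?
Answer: -892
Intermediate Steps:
O(f, X) = -45*X (O(f, X) = 5*(X*(-5 - 4)) = 5*(X*(-9)) = 5*(-9*X) = -45*X)
-217 - O(-3, -15) = -217 - (-45)*(-15) = -217 - 1*675 = -217 - 675 = -892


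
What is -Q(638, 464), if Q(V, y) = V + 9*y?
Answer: -4814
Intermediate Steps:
-Q(638, 464) = -(638 + 9*464) = -(638 + 4176) = -1*4814 = -4814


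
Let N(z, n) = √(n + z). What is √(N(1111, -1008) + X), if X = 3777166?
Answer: √(3777166 + √103) ≈ 1943.5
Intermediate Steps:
√(N(1111, -1008) + X) = √(√(-1008 + 1111) + 3777166) = √(√103 + 3777166) = √(3777166 + √103)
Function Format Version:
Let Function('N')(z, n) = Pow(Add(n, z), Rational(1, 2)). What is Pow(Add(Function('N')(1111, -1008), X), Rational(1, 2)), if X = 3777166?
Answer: Pow(Add(3777166, Pow(103, Rational(1, 2))), Rational(1, 2)) ≈ 1943.5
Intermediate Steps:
Pow(Add(Function('N')(1111, -1008), X), Rational(1, 2)) = Pow(Add(Pow(Add(-1008, 1111), Rational(1, 2)), 3777166), Rational(1, 2)) = Pow(Add(Pow(103, Rational(1, 2)), 3777166), Rational(1, 2)) = Pow(Add(3777166, Pow(103, Rational(1, 2))), Rational(1, 2))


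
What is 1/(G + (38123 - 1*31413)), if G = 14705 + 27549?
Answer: 1/48964 ≈ 2.0423e-5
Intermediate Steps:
G = 42254
1/(G + (38123 - 1*31413)) = 1/(42254 + (38123 - 1*31413)) = 1/(42254 + (38123 - 31413)) = 1/(42254 + 6710) = 1/48964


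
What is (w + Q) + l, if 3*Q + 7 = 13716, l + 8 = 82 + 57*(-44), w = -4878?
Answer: -8227/3 ≈ -2742.3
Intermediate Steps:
l = -2434 (l = -8 + (82 + 57*(-44)) = -8 + (82 - 2508) = -8 - 2426 = -2434)
Q = 13709/3 (Q = -7/3 + (1/3)*13716 = -7/3 + 4572 = 13709/3 ≈ 4569.7)
(w + Q) + l = (-4878 + 13709/3) - 2434 = -925/3 - 2434 = -8227/3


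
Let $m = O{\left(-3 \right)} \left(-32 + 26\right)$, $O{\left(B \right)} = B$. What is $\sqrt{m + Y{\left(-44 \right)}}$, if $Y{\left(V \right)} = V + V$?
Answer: $i \sqrt{70} \approx 8.3666 i$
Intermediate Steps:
$Y{\left(V \right)} = 2 V$
$m = 18$ ($m = - 3 \left(-32 + 26\right) = \left(-3\right) \left(-6\right) = 18$)
$\sqrt{m + Y{\left(-44 \right)}} = \sqrt{18 + 2 \left(-44\right)} = \sqrt{18 - 88} = \sqrt{-70} = i \sqrt{70}$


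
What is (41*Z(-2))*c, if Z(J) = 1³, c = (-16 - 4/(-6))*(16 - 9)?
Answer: -13202/3 ≈ -4400.7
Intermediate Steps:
c = -322/3 (c = (-16 - 4*(-⅙))*7 = (-16 + ⅔)*7 = -46/3*7 = -322/3 ≈ -107.33)
Z(J) = 1
(41*Z(-2))*c = (41*1)*(-322/3) = 41*(-322/3) = -13202/3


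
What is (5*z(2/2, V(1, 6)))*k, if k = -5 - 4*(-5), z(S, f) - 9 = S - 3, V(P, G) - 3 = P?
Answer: 525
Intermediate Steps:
V(P, G) = 3 + P
z(S, f) = 6 + S (z(S, f) = 9 + (S - 3) = 9 + (-3 + S) = 6 + S)
k = 15 (k = -5 + 20 = 15)
(5*z(2/2, V(1, 6)))*k = (5*(6 + 2/2))*15 = (5*(6 + 2*(½)))*15 = (5*(6 + 1))*15 = (5*7)*15 = 35*15 = 525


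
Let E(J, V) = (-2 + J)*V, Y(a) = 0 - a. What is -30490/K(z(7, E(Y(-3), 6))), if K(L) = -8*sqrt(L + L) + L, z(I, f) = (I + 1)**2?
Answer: 15245/32 + 15245*sqrt(2)/32 ≈ 1150.1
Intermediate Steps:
Y(a) = -a
E(J, V) = V*(-2 + J)
z(I, f) = (1 + I)**2
K(L) = L - 8*sqrt(2)*sqrt(L) (K(L) = -8*sqrt(2)*sqrt(L) + L = L - 8*sqrt(2)*sqrt(L))
-30490/K(z(7, E(Y(-3), 6))) = -30490/((1 + 7)**2 - 8*sqrt(2)*sqrt((1 + 7)**2)) = -30490/(8**2 - 8*sqrt(2)*sqrt(8**2)) = -30490/(64 - 8*sqrt(2)*sqrt(64)) = -30490/(64 - 8*sqrt(2)*8) = -30490/(64 - 64*sqrt(2))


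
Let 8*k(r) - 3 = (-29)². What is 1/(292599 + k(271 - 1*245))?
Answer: 2/585409 ≈ 3.4164e-6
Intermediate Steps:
k(r) = 211/2 (k(r) = 3/8 + (⅛)*(-29)² = 3/8 + (⅛)*841 = 3/8 + 841/8 = 211/2)
1/(292599 + k(271 - 1*245)) = 1/(292599 + 211/2) = 1/(585409/2) = 2/585409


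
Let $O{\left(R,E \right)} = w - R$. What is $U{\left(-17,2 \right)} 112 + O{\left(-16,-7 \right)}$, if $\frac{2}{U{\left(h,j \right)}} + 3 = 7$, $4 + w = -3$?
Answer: $65$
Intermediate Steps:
$w = -7$ ($w = -4 - 3 = -7$)
$U{\left(h,j \right)} = \frac{1}{2}$ ($U{\left(h,j \right)} = \frac{2}{-3 + 7} = \frac{2}{4} = 2 \cdot \frac{1}{4} = \frac{1}{2}$)
$O{\left(R,E \right)} = -7 - R$
$U{\left(-17,2 \right)} 112 + O{\left(-16,-7 \right)} = \frac{1}{2} \cdot 112 - -9 = 56 + \left(-7 + 16\right) = 56 + 9 = 65$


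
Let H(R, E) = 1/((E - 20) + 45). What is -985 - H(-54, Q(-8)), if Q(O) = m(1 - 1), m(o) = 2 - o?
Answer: -26596/27 ≈ -985.04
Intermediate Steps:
Q(O) = 2 (Q(O) = 2 - (1 - 1) = 2 - 1*0 = 2 + 0 = 2)
H(R, E) = 1/(25 + E) (H(R, E) = 1/((-20 + E) + 45) = 1/(25 + E))
-985 - H(-54, Q(-8)) = -985 - 1/(25 + 2) = -985 - 1/27 = -26596/27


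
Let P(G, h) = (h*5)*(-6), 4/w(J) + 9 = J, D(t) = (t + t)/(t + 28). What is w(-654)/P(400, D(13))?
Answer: 41/129285 ≈ 0.00031713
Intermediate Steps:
D(t) = 2*t/(28 + t) (D(t) = (2*t)/(28 + t) = 2*t/(28 + t))
w(J) = 4/(-9 + J)
P(G, h) = -30*h (P(G, h) = (5*h)*(-6) = -30*h)
w(-654)/P(400, D(13)) = (4/(-9 - 654))/((-60*13/(28 + 13))) = (4/(-663))/((-60*13/41)) = (4*(-1/663))/((-60*13/41)) = -4/(663*((-30*26/41))) = -4/(663*(-780/41)) = -4/663*(-41/780) = 41/129285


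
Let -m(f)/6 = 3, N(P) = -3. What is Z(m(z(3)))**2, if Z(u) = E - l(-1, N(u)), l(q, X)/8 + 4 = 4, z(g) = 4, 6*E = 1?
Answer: 1/36 ≈ 0.027778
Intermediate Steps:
E = 1/6 (E = (1/6)*1 = 1/6 ≈ 0.16667)
l(q, X) = 0 (l(q, X) = -32 + 8*4 = -32 + 32 = 0)
m(f) = -18 (m(f) = -6*3 = -18)
Z(u) = 1/6 (Z(u) = 1/6 - 1*0 = 1/6 + 0 = 1/6)
Z(m(z(3)))**2 = (1/6)**2 = 1/36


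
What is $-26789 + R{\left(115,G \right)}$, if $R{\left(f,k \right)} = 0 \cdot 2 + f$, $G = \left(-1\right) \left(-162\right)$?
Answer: $-26674$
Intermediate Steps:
$G = 162$
$R{\left(f,k \right)} = f$ ($R{\left(f,k \right)} = 0 + f = f$)
$-26789 + R{\left(115,G \right)} = -26789 + 115 = -26674$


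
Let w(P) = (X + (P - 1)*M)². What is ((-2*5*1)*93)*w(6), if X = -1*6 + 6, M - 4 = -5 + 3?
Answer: -93000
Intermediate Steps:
M = 2 (M = 4 + (-5 + 3) = 4 - 2 = 2)
X = 0 (X = -6 + 6 = 0)
w(P) = (-2 + 2*P)² (w(P) = (0 + (P - 1)*2)² = (0 + (-1 + P)*2)² = (0 + (-2 + 2*P))² = (-2 + 2*P)²)
((-2*5*1)*93)*w(6) = ((-2*5*1)*93)*(4*(-1 + 6)²) = (-10*1*93)*(4*5²) = (-10*93)*(4*25) = -930*100 = -93000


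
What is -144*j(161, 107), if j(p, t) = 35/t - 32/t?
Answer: -432/107 ≈ -4.0374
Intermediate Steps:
j(p, t) = 3/t
-144*j(161, 107) = -432/107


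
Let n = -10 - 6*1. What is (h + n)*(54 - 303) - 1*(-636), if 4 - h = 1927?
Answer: 483447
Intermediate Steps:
h = -1923 (h = 4 - 1*1927 = 4 - 1927 = -1923)
n = -16 (n = -10 - 6 = -16)
(h + n)*(54 - 303) - 1*(-636) = (-1923 - 16)*(54 - 303) - 1*(-636) = -1939*(-249) + 636 = 482811 + 636 = 483447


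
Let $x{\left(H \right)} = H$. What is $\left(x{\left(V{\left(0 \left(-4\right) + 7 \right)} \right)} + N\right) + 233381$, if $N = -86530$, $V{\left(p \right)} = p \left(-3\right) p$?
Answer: $146704$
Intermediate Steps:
$V{\left(p \right)} = - 3 p^{2}$ ($V{\left(p \right)} = - 3 p p = - 3 p^{2}$)
$\left(x{\left(V{\left(0 \left(-4\right) + 7 \right)} \right)} + N\right) + 233381 = \left(- 3 \left(0 \left(-4\right) + 7\right)^{2} - 86530\right) + 233381 = \left(- 3 \left(0 + 7\right)^{2} - 86530\right) + 233381 = \left(- 3 \cdot 7^{2} - 86530\right) + 233381 = \left(\left(-3\right) 49 - 86530\right) + 233381 = \left(-147 - 86530\right) + 233381 = -86677 + 233381 = 146704$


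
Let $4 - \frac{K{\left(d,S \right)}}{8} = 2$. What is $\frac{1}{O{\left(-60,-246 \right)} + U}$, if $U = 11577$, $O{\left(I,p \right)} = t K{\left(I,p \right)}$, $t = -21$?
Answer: $\frac{1}{11241} \approx 8.896 \cdot 10^{-5}$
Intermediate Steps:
$K{\left(d,S \right)} = 16$ ($K{\left(d,S \right)} = 32 - 16 = 16$)
$O{\left(I,p \right)} = -336$ ($O{\left(I,p \right)} = \left(-21\right) 16 = -336$)
$\frac{1}{O{\left(-60,-246 \right)} + U} = \frac{1}{-336 + 11577} = \frac{1}{11241}$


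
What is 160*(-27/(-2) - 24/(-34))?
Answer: 38640/17 ≈ 2272.9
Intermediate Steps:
160*(-27/(-2) - 24/(-34)) = 160*(-27*(-½) - 24*(-1/34)) = 160*(27/2 + 12/17) = 160*(483/34) = 38640/17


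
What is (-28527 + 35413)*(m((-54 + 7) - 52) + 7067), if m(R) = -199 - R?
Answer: 47974762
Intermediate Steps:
(-28527 + 35413)*(m((-54 + 7) - 52) + 7067) = (-28527 + 35413)*((-199 - ((-54 + 7) - 52)) + 7067) = 6886*((-199 - (-47 - 52)) + 7067) = 6886*((-199 - 1*(-99)) + 7067) = 6886*((-199 + 99) + 7067) = 6886*(-100 + 7067) = 6886*6967 = 47974762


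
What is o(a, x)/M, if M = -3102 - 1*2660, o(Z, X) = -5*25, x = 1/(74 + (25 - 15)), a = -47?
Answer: 125/5762 ≈ 0.021694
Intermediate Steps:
x = 1/84 (x = 1/(74 + 10) = 1/84 ≈ 0.011905)
o(Z, X) = -125
M = -5762 (M = -3102 - 2660 = -5762)
o(a, x)/M = -125/(-5762) = -125*(-1/5762) = 125/5762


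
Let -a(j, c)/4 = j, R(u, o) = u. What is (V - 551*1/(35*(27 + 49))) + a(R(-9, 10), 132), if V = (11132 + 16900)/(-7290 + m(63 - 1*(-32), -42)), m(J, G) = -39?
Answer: 223137/6980 ≈ 31.968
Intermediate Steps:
a(j, c) = -4*j
V = -9344/2443 (V = (11132 + 16900)/(-7290 - 39) = 28032/(-7329) = 28032*(-1/7329) = -9344/2443 ≈ -3.8248)
(V - 551*1/(35*(27 + 49))) + a(R(-9, 10), 132) = (-9344/2443 - 551*1/(35*(27 + 49))) - 4*(-9) = (-9344/2443 - 551/(35*76)) + 36 = (-9344/2443 - 551/2660) + 36 = (-9344/2443 - 551*1/2660) + 36 = (-9344/2443 - 29/140) + 36 = -28143/6980 + 36 = 223137/6980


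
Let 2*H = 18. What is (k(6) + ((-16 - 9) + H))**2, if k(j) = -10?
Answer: 676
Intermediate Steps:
H = 9 (H = (1/2)*18 = 9)
(k(6) + ((-16 - 9) + H))**2 = (-10 + ((-16 - 9) + 9))**2 = (-10 + (-25 + 9))**2 = (-10 - 16)**2 = (-26)**2 = 676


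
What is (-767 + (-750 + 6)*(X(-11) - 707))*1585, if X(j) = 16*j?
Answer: 1040053225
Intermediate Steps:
(-767 + (-750 + 6)*(X(-11) - 707))*1585 = (-767 + (-750 + 6)*(16*(-11) - 707))*1585 = (-767 - 744*(-176 - 707))*1585 = (-767 - 744*(-883))*1585 = (-767 + 656952)*1585 = 656185*1585 = 1040053225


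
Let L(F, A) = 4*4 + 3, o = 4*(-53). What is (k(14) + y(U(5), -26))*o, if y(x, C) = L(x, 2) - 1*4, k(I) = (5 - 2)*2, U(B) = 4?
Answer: -4452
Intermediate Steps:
o = -212
L(F, A) = 19 (L(F, A) = 16 + 3 = 19)
k(I) = 6 (k(I) = 3*2 = 6)
y(x, C) = 15 (y(x, C) = 19 - 1*4 = 19 - 4 = 15)
(k(14) + y(U(5), -26))*o = (6 + 15)*(-212) = 21*(-212) = -4452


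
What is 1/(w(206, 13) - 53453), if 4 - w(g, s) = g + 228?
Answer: -1/53883 ≈ -1.8559e-5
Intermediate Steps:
w(g, s) = -224 - g (w(g, s) = 4 - (g + 228) = 4 - (228 + g) = 4 + (-228 - g) = -224 - g)
1/(w(206, 13) - 53453) = 1/((-224 - 1*206) - 53453) = 1/((-224 - 206) - 53453) = 1/(-430 - 53453) = 1/(-53883) = -1/53883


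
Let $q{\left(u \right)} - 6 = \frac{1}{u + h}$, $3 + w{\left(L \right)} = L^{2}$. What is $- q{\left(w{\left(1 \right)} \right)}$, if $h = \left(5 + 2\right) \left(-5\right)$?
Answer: $- \frac{221}{37} \approx -5.973$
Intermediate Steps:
$h = -35$ ($h = 7 \left(-5\right) = -35$)
$w{\left(L \right)} = -3 + L^{2}$
$q{\left(u \right)} = 6 + \frac{1}{-35 + u}$ ($q{\left(u \right)} = 6 + \frac{1}{u - 35} = 6 + \frac{1}{-35 + u}$)
$- q{\left(w{\left(1 \right)} \right)} = - \frac{-209 + 6 \left(-3 + 1^{2}\right)}{-35 - \left(3 - 1^{2}\right)} = - \frac{-209 + 6 \left(-3 + 1\right)}{-35 + \left(-3 + 1\right)} = - \frac{-209 + 6 \left(-2\right)}{-35 - 2} = - \frac{-209 - 12}{-37} = - \frac{\left(-1\right) \left(-221\right)}{37} = \left(-1\right) \frac{221}{37} = - \frac{221}{37}$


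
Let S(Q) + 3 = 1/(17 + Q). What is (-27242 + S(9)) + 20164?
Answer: -184105/26 ≈ -7081.0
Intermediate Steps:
S(Q) = -3 + 1/(17 + Q)
(-27242 + S(9)) + 20164 = (-27242 + (-50 - 3*9)/(17 + 9)) + 20164 = (-27242 + (-50 - 27)/26) + 20164 = (-27242 + (1/26)*(-77)) + 20164 = (-27242 - 77/26) + 20164 = -708369/26 + 20164 = -184105/26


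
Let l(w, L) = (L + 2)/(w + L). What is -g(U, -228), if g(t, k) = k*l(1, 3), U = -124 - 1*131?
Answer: 285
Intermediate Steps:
l(w, L) = (2 + L)/(L + w)
U = -255 (U = -124 - 131 = -255)
g(t, k) = 5*k/4 (g(t, k) = k*((2 + 3)/(3 + 1)) = k*(5/4) = 5*k/4)
-g(U, -228) = -5*(-228)/4 = -1*(-285) = 285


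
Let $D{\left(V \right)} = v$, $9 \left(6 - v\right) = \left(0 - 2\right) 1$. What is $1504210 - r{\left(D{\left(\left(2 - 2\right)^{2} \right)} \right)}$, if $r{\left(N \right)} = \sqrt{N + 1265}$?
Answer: $1504210 - \frac{\sqrt{11441}}{3} \approx 1.5042 \cdot 10^{6}$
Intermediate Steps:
$v = \frac{56}{9}$ ($v = 6 - \frac{\left(0 - 2\right) 1}{9} = 6 - \frac{\left(-2\right) 1}{9} = 6 - - \frac{2}{9} = 6 + \frac{2}{9} = \frac{56}{9} \approx 6.2222$)
$D{\left(V \right)} = \frac{56}{9}$
$r{\left(N \right)} = \sqrt{1265 + N}$
$1504210 - r{\left(D{\left(\left(2 - 2\right)^{2} \right)} \right)} = 1504210 - \sqrt{1265 + \frac{56}{9}} = 1504210 - \sqrt{\frac{11441}{9}} = 1504210 - \frac{\sqrt{11441}}{3}$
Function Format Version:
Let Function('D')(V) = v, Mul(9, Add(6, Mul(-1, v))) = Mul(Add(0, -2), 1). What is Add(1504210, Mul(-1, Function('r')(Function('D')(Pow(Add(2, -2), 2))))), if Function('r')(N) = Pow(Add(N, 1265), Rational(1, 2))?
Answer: Add(1504210, Mul(Rational(-1, 3), Pow(11441, Rational(1, 2)))) ≈ 1.5042e+6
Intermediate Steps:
v = Rational(56, 9) (v = Add(6, Mul(Rational(-1, 9), Mul(Add(0, -2), 1))) = Add(6, Mul(Rational(-1, 9), Mul(-2, 1))) = Add(6, Mul(Rational(-1, 9), -2)) = Add(6, Rational(2, 9)) = Rational(56, 9) ≈ 6.2222)
Function('D')(V) = Rational(56, 9)
Function('r')(N) = Pow(Add(1265, N), Rational(1, 2))
Add(1504210, Mul(-1, Function('r')(Function('D')(Pow(Add(2, -2), 2))))) = Add(1504210, Mul(-1, Pow(Add(1265, Rational(56, 9)), Rational(1, 2)))) = Add(1504210, Mul(-1, Pow(Rational(11441, 9), Rational(1, 2)))) = Add(1504210, Mul(-1, Mul(Rational(1, 3), Pow(11441, Rational(1, 2))))) = Add(1504210, Mul(Rational(-1, 3), Pow(11441, Rational(1, 2))))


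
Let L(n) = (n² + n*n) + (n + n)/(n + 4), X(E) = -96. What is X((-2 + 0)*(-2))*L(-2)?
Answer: -576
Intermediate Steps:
L(n) = 2*n² + 2*n/(4 + n) (L(n) = (n² + n²) + (2*n)/(4 + n) = 2*n² + 2*n/(4 + n))
X((-2 + 0)*(-2))*L(-2) = -192*(-2)*(1 + (-2)² + 4*(-2))/(4 - 2) = -192*(-2)*(1 + 4 - 8)/2 = -192*(-2)*(-3)/2 = -96*6 = -576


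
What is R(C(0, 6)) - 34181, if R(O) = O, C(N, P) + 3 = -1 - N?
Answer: -34185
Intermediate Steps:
C(N, P) = -4 - N (C(N, P) = -3 + (-1 - N) = -4 - N)
R(C(0, 6)) - 34181 = (-4 - 1*0) - 34181 = (-4 + 0) - 34181 = -4 - 34181 = -34185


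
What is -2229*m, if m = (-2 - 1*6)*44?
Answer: 784608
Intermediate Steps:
m = -352 (m = (-2 - 6)*44 = -8*44 = -352)
-2229*m = -2229*(-352) = 784608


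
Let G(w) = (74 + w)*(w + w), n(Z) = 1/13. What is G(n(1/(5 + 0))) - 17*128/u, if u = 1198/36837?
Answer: -6772139190/101231 ≈ -66898.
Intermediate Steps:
n(Z) = 1/13
G(w) = 2*w*(74 + w) (G(w) = (74 + w)*(2*w) = 2*w*(74 + w))
u = 1198/36837 (u = 1198*(1/36837) = 1198/36837 ≈ 0.032522)
G(n(1/(5 + 0))) - 17*128/u = 2*(1/13)*(74 + 1/13) - 17*128/1198/36837 = 2*(1/13)*(963/13) - 2176*36837/1198 = 1926/169 - 1*40078656/599 = 1926/169 - 40078656/599 = -6772139190/101231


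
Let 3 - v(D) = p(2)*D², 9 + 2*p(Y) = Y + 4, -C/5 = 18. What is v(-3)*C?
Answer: -1485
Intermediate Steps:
C = -90 (C = -5*18 = -90)
p(Y) = -5/2 + Y/2 (p(Y) = -9/2 + (Y + 4)/2 = -9/2 + (4 + Y)/2 = -9/2 + (2 + Y/2) = -5/2 + Y/2)
v(D) = 3 + 3*D²/2 (v(D) = 3 - (-5/2 + (½)*2)*D² = 3 - (-5/2 + 1)*D² = 3 - (-3)*D²/2 = 3 + 3*D²/2)
v(-3)*C = (3 + (3/2)*(-3)²)*(-90) = (3 + (3/2)*9)*(-90) = (3 + 27/2)*(-90) = (33/2)*(-90) = -1485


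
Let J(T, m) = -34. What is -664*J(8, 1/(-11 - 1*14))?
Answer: 22576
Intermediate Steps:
-664*J(8, 1/(-11 - 1*14)) = -664*(-34) = 22576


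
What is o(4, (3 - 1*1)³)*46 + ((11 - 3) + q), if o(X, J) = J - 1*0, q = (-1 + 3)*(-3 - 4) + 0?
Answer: 362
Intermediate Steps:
q = -14 (q = 2*(-7) + 0 = -14 + 0 = -14)
o(X, J) = J (o(X, J) = J + 0 = J)
o(4, (3 - 1*1)³)*46 + ((11 - 3) + q) = (3 - 1*1)³*46 + ((11 - 3) - 14) = (3 - 1)³*46 + (8 - 14) = 2³*46 - 6 = 8*46 - 6 = 368 - 6 = 362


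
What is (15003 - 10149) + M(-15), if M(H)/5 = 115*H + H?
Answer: -3846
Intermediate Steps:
M(H) = 580*H (M(H) = 5*(115*H + H) = 5*(116*H) = 580*H)
(15003 - 10149) + M(-15) = (15003 - 10149) + 580*(-15) = 4854 - 8700 = -3846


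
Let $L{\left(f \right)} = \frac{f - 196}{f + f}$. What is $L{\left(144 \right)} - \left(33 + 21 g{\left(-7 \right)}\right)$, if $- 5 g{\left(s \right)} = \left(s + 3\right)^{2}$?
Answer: $\frac{12247}{360} \approx 34.019$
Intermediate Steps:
$L{\left(f \right)} = \frac{-196 + f}{2 f}$
$g{\left(s \right)} = - \frac{\left(3 + s\right)^{2}}{5}$ ($g{\left(s \right)} = - \frac{\left(s + 3\right)^{2}}{5} = - \frac{\left(3 + s\right)^{2}}{5}$)
$L{\left(144 \right)} - \left(33 + 21 g{\left(-7 \right)}\right) = \frac{-196 + 144}{2 \cdot 144} + \left(- 21 \left(- \frac{\left(3 - 7\right)^{2}}{5}\right) + \left(23 - 56\right)\right) = \frac{1}{2} \cdot \frac{1}{144} \left(-52\right) + \left(- 21 \left(- \frac{\left(-4\right)^{2}}{5}\right) + \left(23 - 56\right)\right) = - \frac{13}{72} - \left(33 + 21 \left(\left(- \frac{1}{5}\right) 16\right)\right) = - \frac{13}{72} - - \frac{171}{5} = - \frac{13}{72} + \left(\frac{336}{5} - 33\right) = - \frac{13}{72} + \frac{171}{5} = \frac{12247}{360}$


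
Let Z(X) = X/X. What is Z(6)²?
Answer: 1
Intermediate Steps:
Z(X) = 1
Z(6)² = 1² = 1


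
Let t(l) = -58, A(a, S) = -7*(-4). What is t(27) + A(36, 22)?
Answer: -30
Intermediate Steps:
A(a, S) = 28
t(27) + A(36, 22) = -58 + 28 = -30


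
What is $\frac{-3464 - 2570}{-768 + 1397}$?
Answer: $- \frac{6034}{629} \approx -9.593$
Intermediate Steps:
$\frac{-3464 - 2570}{-768 + 1397} = - \frac{6034}{629}$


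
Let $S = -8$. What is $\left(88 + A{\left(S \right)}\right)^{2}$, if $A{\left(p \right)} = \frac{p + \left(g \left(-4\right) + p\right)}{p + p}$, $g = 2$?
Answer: $\frac{32041}{4} \approx 8010.3$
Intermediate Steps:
$A{\left(p \right)} = \frac{-8 + 2 p}{2 p}$ ($A{\left(p \right)} = \frac{p + \left(2 \left(-4\right) + p\right)}{p + p} = \frac{p + \left(-8 + p\right)}{2 p} = \left(-8 + 2 p\right) \frac{1}{2 p} = \frac{-8 + 2 p}{2 p}$)
$\left(88 + A{\left(S \right)}\right)^{2} = \left(88 + \frac{-4 - 8}{-8}\right)^{2} = \left(88 - - \frac{3}{2}\right)^{2} = \left(88 + \frac{3}{2}\right)^{2} = \left(\frac{179}{2}\right)^{2} = \frac{32041}{4}$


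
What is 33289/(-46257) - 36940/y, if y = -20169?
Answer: 345775913/310985811 ≈ 1.1119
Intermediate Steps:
33289/(-46257) - 36940/y = 33289/(-46257) - 36940/(-20169) = 33289*(-1/46257) - 36940*(-1/20169) = -33289/46257 + 36940/20169 = 345775913/310985811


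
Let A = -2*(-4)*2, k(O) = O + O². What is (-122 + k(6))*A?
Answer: -1280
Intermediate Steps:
A = 16 (A = 8*2 = 16)
(-122 + k(6))*A = (-122 + 6*(1 + 6))*16 = (-122 + 6*7)*16 = (-122 + 42)*16 = -80*16 = -1280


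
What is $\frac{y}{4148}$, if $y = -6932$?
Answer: $- \frac{1733}{1037} \approx -1.6712$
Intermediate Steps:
$\frac{y}{4148} = - \frac{6932}{4148} = \left(-6932\right) \frac{1}{4148} = - \frac{1733}{1037}$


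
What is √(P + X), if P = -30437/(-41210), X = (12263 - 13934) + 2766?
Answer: √1860853498270/41210 ≈ 33.102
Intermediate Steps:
X = 1095 (X = -1671 + 2766 = 1095)
P = 30437/41210 (P = -30437*(-1/41210) = 30437/41210 ≈ 0.73858)
√(P + X) = √(30437/41210 + 1095) = √(45155387/41210) = √1860853498270/41210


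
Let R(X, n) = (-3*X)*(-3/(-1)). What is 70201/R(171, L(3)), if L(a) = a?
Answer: -70201/1539 ≈ -45.615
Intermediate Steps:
R(X, n) = -9*X (R(X, n) = (-3*X)*(-3*(-1)) = -3*X*3 = -9*X)
70201/R(171, L(3)) = 70201/((-9*171)) = 70201/(-1539) = 70201*(-1/1539) = -70201/1539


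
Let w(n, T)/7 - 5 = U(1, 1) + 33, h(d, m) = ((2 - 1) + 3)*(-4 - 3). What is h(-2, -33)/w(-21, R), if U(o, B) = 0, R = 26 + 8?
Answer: -2/19 ≈ -0.10526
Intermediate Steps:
h(d, m) = -28 (h(d, m) = (1 + 3)*(-7) = 4*(-7) = -28)
R = 34
w(n, T) = 266 (w(n, T) = 35 + 7*(0 + 33) = 35 + 7*33 = 35 + 231 = 266)
h(-2, -33)/w(-21, R) = -28/266 = -28*1/266 = -2/19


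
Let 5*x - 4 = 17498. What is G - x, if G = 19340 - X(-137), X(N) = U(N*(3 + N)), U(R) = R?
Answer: -12592/5 ≈ -2518.4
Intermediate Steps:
X(N) = N*(3 + N)
x = 17502/5 (x = ⅘ + (⅕)*17498 = ⅘ + 17498/5 = 17502/5 ≈ 3500.4)
G = 982 (G = 19340 - (-137)*(3 - 137) = 19340 - (-137)*(-134) = 19340 - 1*18358 = 19340 - 18358 = 982)
G - x = 982 - 1*17502/5 = 982 - 17502/5 = -12592/5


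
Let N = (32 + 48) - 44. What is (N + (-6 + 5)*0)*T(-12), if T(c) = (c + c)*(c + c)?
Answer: 20736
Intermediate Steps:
N = 36 (N = 80 - 44 = 36)
T(c) = 4*c**2 (T(c) = (2*c)*(2*c) = 4*c**2)
(N + (-6 + 5)*0)*T(-12) = (36 + (-6 + 5)*0)*(4*(-12)**2) = (36 - 1*0)*(4*144) = (36 + 0)*576 = 36*576 = 20736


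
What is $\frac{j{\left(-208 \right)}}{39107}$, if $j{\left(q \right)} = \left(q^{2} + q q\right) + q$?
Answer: $\frac{86320}{39107} \approx 2.2073$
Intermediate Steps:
$j{\left(q \right)} = q + 2 q^{2}$ ($j{\left(q \right)} = \left(q^{2} + q^{2}\right) + q = 2 q^{2} + q = q + 2 q^{2}$)
$\frac{j{\left(-208 \right)}}{39107} = \frac{\left(-208\right) \left(1 + 2 \left(-208\right)\right)}{39107} = - 208 \left(1 - 416\right) \frac{1}{39107} = \left(-208\right) \left(-415\right) \frac{1}{39107} = 86320 \cdot \frac{1}{39107} = \frac{86320}{39107}$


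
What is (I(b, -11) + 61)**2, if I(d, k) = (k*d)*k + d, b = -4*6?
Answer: 8219689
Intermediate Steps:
b = -24
I(d, k) = d + d*k**2 (I(d, k) = (d*k)*k + d = d*k**2 + d = d + d*k**2)
(I(b, -11) + 61)**2 = (-24*(1 + (-11)**2) + 61)**2 = (-24*(1 + 121) + 61)**2 = (-24*122 + 61)**2 = (-2928 + 61)**2 = (-2867)**2 = 8219689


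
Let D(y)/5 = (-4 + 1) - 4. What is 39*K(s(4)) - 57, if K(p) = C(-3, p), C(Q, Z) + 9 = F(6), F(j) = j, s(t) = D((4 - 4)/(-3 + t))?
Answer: -174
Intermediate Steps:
D(y) = -35 (D(y) = 5*((-4 + 1) - 4) = 5*(-3 - 4) = 5*(-7) = -35)
s(t) = -35
C(Q, Z) = -3 (C(Q, Z) = -9 + 6 = -3)
K(p) = -3
39*K(s(4)) - 57 = 39*(-3) - 57 = -117 - 57 = -174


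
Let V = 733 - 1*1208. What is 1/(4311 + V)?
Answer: 1/3836 ≈ 0.00026069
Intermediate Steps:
V = -475 (V = 733 - 1208 = -475)
1/(4311 + V) = 1/(4311 - 475) = 1/3836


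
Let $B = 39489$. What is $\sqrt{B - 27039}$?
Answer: $5 \sqrt{498} \approx 111.58$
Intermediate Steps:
$\sqrt{B - 27039} = \sqrt{39489 - 27039} = \sqrt{12450} = 5 \sqrt{498}$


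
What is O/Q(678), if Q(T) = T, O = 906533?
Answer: 906533/678 ≈ 1337.1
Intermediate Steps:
O/Q(678) = 906533/678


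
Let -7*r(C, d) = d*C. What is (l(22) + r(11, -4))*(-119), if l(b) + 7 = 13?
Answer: -1462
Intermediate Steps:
l(b) = 6 (l(b) = -7 + 13 = 6)
r(C, d) = -C*d/7 (r(C, d) = -d*C/7 = -C*d/7)
(l(22) + r(11, -4))*(-119) = (6 - 1/7*11*(-4))*(-119) = (6 + 44/7)*(-119) = (86/7)*(-119) = -1462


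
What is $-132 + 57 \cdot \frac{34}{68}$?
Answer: $- \frac{207}{2} \approx -103.5$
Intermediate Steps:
$-132 + 57 \cdot \frac{34}{68} = -132 + 57 \cdot 34 \cdot \frac{1}{68} = -132 + 57 \cdot \frac{1}{2} = -132 + \frac{57}{2} = - \frac{207}{2}$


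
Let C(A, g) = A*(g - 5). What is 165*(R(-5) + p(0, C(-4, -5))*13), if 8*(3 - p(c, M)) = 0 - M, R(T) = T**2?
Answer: 21285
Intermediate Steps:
C(A, g) = A*(-5 + g)
p(c, M) = 3 + M/8 (p(c, M) = 3 - (0 - M)/8 = 3 - (-1)*M/8 = 3 + M/8)
165*(R(-5) + p(0, C(-4, -5))*13) = 165*((-5)**2 + (3 + (-4*(-5 - 5))/8)*13) = 165*(25 + (3 + (-4*(-10))/8)*13) = 165*(25 + (3 + (1/8)*40)*13) = 165*(25 + (3 + 5)*13) = 165*(25 + 8*13) = 165*(25 + 104) = 165*129 = 21285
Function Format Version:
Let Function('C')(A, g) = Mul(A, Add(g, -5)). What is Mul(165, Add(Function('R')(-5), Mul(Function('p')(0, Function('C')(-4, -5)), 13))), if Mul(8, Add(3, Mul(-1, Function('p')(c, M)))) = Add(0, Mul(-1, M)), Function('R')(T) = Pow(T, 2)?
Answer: 21285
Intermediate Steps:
Function('C')(A, g) = Mul(A, Add(-5, g))
Function('p')(c, M) = Add(3, Mul(Rational(1, 8), M)) (Function('p')(c, M) = Add(3, Mul(Rational(-1, 8), Add(0, Mul(-1, M)))) = Add(3, Mul(Rational(-1, 8), Mul(-1, M))) = Add(3, Mul(Rational(1, 8), M)))
Mul(165, Add(Function('R')(-5), Mul(Function('p')(0, Function('C')(-4, -5)), 13))) = Mul(165, Add(Pow(-5, 2), Mul(Add(3, Mul(Rational(1, 8), Mul(-4, Add(-5, -5)))), 13))) = Mul(165, Add(25, Mul(Add(3, Mul(Rational(1, 8), Mul(-4, -10))), 13))) = Mul(165, Add(25, Mul(Add(3, Mul(Rational(1, 8), 40)), 13))) = Mul(165, Add(25, Mul(Add(3, 5), 13))) = Mul(165, Add(25, Mul(8, 13))) = Mul(165, Add(25, 104)) = Mul(165, 129) = 21285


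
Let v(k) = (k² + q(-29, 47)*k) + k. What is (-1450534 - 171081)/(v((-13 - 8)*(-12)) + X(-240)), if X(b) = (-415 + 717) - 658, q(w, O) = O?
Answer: -1621615/75244 ≈ -21.551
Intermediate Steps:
X(b) = -356 (X(b) = 302 - 658 = -356)
v(k) = k² + 48*k (v(k) = (k² + 47*k) + k = k² + 48*k)
(-1450534 - 171081)/(v((-13 - 8)*(-12)) + X(-240)) = (-1450534 - 171081)/(((-13 - 8)*(-12))*(48 + (-13 - 8)*(-12)) - 356) = -1621615/((-21*(-12))*(48 - 21*(-12)) - 356) = -1621615/(252*(48 + 252) - 356) = -1621615/(252*300 - 356) = -1621615/(75600 - 356) = -1621615/75244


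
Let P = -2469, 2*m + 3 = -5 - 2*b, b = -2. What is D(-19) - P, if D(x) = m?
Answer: 2467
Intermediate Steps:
m = -2 (m = -3/2 + (-5 - 2*(-2))/2 = -3/2 + (-5 + 4)/2 = -3/2 + (½)*(-1) = -3/2 - ½ = -2)
D(x) = -2
D(-19) - P = -2 - 1*(-2469) = -2 + 2469 = 2467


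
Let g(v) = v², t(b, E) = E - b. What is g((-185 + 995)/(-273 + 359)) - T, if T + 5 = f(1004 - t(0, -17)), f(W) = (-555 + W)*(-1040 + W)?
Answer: 16544316/1849 ≈ 8947.7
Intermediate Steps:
f(W) = (-1040 + W)*(-555 + W)
T = -8859 (T = -5 + (577200 + (1004 - (-17 - 1*0))² - 1595*(1004 - (-17 - 1*0))) = -5 + (577200 + (1004 - (-17 + 0))² - 1595*(1004 - (-17 + 0))) = -5 + (577200 + (1004 - 1*(-17))² - 1595*(1004 - 1*(-17))) = -5 + (577200 + (1004 + 17)² - 1595*(1004 + 17)) = -5 + (577200 + 1021² - 1595*1021) = -5 + (577200 + 1042441 - 1628495) = -5 - 8854 = -8859)
g((-185 + 995)/(-273 + 359)) - T = ((-185 + 995)/(-273 + 359))² - 1*(-8859) = (810/86)² + 8859 = (810*(1/86))² + 8859 = (405/43)² + 8859 = 164025/1849 + 8859 = 16544316/1849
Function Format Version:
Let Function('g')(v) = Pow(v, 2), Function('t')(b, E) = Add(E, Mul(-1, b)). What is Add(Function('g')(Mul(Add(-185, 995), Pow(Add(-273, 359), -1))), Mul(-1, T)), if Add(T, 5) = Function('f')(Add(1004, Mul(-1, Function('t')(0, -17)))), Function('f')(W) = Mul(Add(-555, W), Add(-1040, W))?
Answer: Rational(16544316, 1849) ≈ 8947.7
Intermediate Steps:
Function('f')(W) = Mul(Add(-1040, W), Add(-555, W))
T = -8859 (T = Add(-5, Add(577200, Pow(Add(1004, Mul(-1, Add(-17, Mul(-1, 0)))), 2), Mul(-1595, Add(1004, Mul(-1, Add(-17, Mul(-1, 0))))))) = Add(-5, Add(577200, Pow(Add(1004, Mul(-1, Add(-17, 0))), 2), Mul(-1595, Add(1004, Mul(-1, Add(-17, 0)))))) = Add(-5, Add(577200, Pow(Add(1004, Mul(-1, -17)), 2), Mul(-1595, Add(1004, Mul(-1, -17))))) = Add(-5, Add(577200, Pow(Add(1004, 17), 2), Mul(-1595, Add(1004, 17)))) = Add(-5, Add(577200, Pow(1021, 2), Mul(-1595, 1021))) = Add(-5, Add(577200, 1042441, -1628495)) = Add(-5, -8854) = -8859)
Add(Function('g')(Mul(Add(-185, 995), Pow(Add(-273, 359), -1))), Mul(-1, T)) = Add(Pow(Mul(Add(-185, 995), Pow(Add(-273, 359), -1)), 2), Mul(-1, -8859)) = Add(Pow(Mul(810, Pow(86, -1)), 2), 8859) = Add(Pow(Mul(810, Rational(1, 86)), 2), 8859) = Add(Pow(Rational(405, 43), 2), 8859) = Add(Rational(164025, 1849), 8859) = Rational(16544316, 1849)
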